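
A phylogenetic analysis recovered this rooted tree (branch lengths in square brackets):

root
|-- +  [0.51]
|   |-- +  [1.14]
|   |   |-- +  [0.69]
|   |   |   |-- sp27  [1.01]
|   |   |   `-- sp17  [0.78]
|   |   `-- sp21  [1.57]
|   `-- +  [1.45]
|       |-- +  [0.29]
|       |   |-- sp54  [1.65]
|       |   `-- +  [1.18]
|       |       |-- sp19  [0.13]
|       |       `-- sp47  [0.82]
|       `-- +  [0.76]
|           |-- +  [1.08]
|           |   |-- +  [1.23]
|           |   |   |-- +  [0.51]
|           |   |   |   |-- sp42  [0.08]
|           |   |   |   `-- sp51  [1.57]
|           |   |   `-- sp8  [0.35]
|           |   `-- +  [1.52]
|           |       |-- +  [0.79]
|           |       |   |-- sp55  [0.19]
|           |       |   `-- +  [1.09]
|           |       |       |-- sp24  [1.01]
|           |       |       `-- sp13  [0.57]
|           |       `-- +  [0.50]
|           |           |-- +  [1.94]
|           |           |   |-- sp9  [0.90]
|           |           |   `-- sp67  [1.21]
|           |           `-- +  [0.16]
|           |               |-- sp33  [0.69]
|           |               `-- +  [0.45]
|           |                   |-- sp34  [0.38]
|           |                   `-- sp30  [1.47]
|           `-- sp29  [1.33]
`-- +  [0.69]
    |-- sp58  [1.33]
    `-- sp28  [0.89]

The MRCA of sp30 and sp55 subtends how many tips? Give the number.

8

The MRCA of sp30 and sp55 is the node subtending ((sp55,(sp24,sp13)),((sp9,sp67),(sp33,(sp34,sp30)))).
That clade contains 8 terminal taxa: sp13, sp24, sp30, sp33, sp34, sp55, sp67, sp9.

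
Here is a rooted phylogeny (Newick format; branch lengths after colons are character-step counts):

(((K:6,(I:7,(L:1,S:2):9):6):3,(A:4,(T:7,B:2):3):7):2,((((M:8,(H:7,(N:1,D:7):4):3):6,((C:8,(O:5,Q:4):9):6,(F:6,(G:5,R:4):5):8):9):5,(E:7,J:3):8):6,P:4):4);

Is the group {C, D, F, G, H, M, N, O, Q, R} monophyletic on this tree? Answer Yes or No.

Yes

The most recent common ancestor of these taxa subtends ((M,(H,(N,D))),((C,(O,Q)),(F,(G,R)))).
That clade has exactly 10 tips — every listed taxon and nothing else — so the group is monophyletic.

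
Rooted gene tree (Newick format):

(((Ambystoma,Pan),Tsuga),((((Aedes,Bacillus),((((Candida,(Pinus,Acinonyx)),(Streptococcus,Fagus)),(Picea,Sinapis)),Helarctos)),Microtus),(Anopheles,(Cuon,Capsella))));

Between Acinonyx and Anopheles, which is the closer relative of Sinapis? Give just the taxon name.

The MRCA of Sinapis and Acinonyx subtends (((Candida,(Pinus,Acinonyx)),(Streptococcus,Fagus)),(Picea,Sinapis)) (7 taxa).
The MRCA of Sinapis and Anopheles subtends ((((Aedes,Bacillus),((((Candida,(Pinus,Acinonyx)),(Streptococcus,Fagus)),(Picea,Sinapis)),Helarctos)),Microtus),(Anopheles,(Cuon,Capsella))) (14 taxa).
The first is nested inside the second, so Sinapis shares a more recent common ancestor with Acinonyx.

Acinonyx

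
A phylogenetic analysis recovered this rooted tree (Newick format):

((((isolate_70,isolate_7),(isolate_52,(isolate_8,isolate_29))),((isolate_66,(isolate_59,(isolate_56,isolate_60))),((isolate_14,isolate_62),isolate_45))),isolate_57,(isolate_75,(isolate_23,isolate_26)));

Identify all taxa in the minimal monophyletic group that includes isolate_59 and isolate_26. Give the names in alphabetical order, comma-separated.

isolate_14, isolate_23, isolate_26, isolate_29, isolate_45, isolate_52, isolate_56, isolate_57, isolate_59, isolate_60, isolate_62, isolate_66, isolate_7, isolate_70, isolate_75, isolate_8

Tracing isolate_59: it sits inside (isolate_59,(isolate_56,isolate_60)).
Tracing isolate_26: it sits inside (isolate_23,isolate_26).
The smallest clade enclosing both is the whole tree (their MRCA is the root), so the answer is all 16 tips in alphabetical order.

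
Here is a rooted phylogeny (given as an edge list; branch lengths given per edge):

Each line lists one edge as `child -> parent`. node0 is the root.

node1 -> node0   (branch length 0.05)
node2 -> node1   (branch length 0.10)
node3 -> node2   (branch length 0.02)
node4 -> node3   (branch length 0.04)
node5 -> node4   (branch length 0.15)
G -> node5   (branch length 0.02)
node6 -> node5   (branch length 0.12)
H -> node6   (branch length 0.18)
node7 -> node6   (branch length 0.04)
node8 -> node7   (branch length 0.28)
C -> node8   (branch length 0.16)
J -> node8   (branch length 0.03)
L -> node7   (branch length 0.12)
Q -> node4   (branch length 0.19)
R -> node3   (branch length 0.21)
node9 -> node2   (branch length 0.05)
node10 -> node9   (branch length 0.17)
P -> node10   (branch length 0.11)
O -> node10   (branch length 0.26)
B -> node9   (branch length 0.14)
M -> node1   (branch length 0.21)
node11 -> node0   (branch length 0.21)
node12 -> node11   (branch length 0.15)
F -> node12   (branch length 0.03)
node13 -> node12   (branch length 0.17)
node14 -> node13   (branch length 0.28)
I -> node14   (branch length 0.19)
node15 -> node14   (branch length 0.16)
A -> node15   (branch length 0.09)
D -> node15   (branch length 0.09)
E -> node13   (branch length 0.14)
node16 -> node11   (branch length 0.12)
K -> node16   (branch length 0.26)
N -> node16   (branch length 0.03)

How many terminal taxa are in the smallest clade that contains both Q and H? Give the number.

6

The MRCA of Q and H is the node subtending ((G,(H,((C,J),L))),Q).
That clade contains 6 terminal taxa: C, G, H, J, L, Q.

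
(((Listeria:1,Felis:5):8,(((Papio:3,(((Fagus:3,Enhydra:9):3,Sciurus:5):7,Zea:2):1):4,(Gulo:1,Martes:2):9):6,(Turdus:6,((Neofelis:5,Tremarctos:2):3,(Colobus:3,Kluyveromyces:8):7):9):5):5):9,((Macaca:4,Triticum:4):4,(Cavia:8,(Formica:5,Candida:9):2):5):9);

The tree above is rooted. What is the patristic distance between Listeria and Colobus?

The path runs Listeria → … → MRCA → … → Colobus; the MRCA is the node subtending ((Listeria,Felis),(((Papio,(((Fagus,Enhydra),Sciurus),Zea)),(Gulo,Martes)),(Turdus,((Neofelis,Tremarctos),(Colobus,Kluyveromyces))))).
Branch lengths along that path: 1 + 8 + 5 + 5 + 9 + 7 + 3 = 38.

38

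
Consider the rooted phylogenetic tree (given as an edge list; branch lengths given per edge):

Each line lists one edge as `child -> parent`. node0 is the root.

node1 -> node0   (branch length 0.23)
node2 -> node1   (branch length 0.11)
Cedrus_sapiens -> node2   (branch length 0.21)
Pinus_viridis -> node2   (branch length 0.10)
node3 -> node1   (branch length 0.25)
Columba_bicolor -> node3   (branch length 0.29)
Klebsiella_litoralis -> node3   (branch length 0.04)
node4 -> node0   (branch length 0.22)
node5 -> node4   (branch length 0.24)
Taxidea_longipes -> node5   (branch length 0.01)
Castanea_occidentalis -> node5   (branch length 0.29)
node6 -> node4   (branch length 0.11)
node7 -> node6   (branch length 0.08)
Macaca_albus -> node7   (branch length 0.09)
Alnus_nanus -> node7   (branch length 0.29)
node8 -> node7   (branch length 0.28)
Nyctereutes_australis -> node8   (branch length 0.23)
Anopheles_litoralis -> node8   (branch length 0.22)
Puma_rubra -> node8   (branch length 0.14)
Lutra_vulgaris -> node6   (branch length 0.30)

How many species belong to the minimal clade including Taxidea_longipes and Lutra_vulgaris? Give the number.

8

The MRCA of Taxidea_longipes and Lutra_vulgaris is the node subtending ((Taxidea_longipes,Castanea_occidentalis),((Macaca_albus,Alnus_nanus,(Nyctereutes_australis,Anopheles_litoralis,Puma_rubra)),Lutra_vulgaris)).
That clade contains 8 terminal taxa: Alnus_nanus, Anopheles_litoralis, Castanea_occidentalis, Lutra_vulgaris, Macaca_albus, Nyctereutes_australis, Puma_rubra, Taxidea_longipes.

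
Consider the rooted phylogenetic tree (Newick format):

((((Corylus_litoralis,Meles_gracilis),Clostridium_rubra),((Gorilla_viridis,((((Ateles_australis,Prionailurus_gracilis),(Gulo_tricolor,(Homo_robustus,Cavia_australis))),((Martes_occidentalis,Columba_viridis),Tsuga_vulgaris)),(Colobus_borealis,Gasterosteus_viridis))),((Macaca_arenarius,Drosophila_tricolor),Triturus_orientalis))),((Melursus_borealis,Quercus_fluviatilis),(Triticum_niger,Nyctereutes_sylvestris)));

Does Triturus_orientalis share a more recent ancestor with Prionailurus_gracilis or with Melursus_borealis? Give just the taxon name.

The MRCA of Triturus_orientalis and Prionailurus_gracilis subtends ((Gorilla_viridis,((((Ateles_australis,Prionailurus_gracilis),(Gulo_tricolor,(Homo_robustus,Cavia_australis))),((Martes_occidentalis,Columba_viridis),Tsuga_vulgaris)),(Colobus_borealis,Gasterosteus_viridis))),((Macaca_arenarius,Drosophila_tricolor),Triturus_orientalis)) (14 taxa).
The MRCA of Triturus_orientalis and Melursus_borealis is the root, subtending the entire tree (21 taxa).
The first is nested inside the second, so Triturus_orientalis shares a more recent common ancestor with Prionailurus_gracilis.

Prionailurus_gracilis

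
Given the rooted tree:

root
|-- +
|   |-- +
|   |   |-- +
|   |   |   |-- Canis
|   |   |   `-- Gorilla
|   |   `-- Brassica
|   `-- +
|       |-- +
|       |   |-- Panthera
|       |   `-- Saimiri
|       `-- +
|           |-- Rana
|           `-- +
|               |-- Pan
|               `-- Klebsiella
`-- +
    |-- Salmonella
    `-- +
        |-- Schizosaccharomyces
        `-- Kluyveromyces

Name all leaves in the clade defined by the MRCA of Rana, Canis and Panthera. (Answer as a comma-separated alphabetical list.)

Brassica, Canis, Gorilla, Klebsiella, Pan, Panthera, Rana, Saimiri

Tracing Rana: it sits inside (Rana,(Pan,Klebsiella)).
Tracing Canis: it sits inside (Canis,Gorilla).
Tracing Panthera: it sits inside (Panthera,Saimiri).
The smallest clade enclosing all 3 is (((Canis,Gorilla),Brassica),((Panthera,Saimiri),(Rana,(Pan,Klebsiella)))); the answer is its 8 terminal taxa in alphabetical order.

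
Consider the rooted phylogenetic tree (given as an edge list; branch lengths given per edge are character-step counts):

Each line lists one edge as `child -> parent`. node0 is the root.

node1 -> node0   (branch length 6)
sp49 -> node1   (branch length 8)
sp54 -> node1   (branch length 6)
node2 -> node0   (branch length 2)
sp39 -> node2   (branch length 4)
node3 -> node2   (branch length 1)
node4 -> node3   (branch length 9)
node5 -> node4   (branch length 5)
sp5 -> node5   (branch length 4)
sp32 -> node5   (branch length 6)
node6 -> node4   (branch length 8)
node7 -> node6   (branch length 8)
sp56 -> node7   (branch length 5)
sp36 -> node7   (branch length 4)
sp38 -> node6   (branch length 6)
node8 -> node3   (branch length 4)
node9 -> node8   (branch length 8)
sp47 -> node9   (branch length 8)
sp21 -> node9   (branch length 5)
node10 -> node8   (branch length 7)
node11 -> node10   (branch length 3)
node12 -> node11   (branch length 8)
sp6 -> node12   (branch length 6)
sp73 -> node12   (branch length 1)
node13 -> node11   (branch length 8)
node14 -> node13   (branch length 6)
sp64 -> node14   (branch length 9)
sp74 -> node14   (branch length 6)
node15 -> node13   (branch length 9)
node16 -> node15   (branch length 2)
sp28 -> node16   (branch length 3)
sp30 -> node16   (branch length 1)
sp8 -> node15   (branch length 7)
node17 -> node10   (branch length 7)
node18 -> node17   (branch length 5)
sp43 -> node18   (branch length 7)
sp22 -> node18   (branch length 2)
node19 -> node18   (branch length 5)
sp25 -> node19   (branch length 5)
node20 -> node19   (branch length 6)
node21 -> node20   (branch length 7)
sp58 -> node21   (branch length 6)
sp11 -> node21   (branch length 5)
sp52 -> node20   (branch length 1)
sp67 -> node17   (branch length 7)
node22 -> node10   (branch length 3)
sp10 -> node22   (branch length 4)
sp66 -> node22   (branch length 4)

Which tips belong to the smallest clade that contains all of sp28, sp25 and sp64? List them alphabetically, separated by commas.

Tracing sp28: it sits inside (sp28,sp30).
Tracing sp25: it sits inside (sp25,((sp58,sp11),sp52)).
Tracing sp64: it sits inside (sp64,sp74).
The smallest clade enclosing all 3 is (((sp6,sp73),((sp64,sp74),((sp28,sp30),sp8))),((sp43,sp22,(sp25,((sp58,sp11),sp52))),sp67),(sp10,sp66)); the answer is its 16 terminal taxa in alphabetical order.

sp10, sp11, sp22, sp25, sp28, sp30, sp43, sp52, sp58, sp6, sp64, sp66, sp67, sp73, sp74, sp8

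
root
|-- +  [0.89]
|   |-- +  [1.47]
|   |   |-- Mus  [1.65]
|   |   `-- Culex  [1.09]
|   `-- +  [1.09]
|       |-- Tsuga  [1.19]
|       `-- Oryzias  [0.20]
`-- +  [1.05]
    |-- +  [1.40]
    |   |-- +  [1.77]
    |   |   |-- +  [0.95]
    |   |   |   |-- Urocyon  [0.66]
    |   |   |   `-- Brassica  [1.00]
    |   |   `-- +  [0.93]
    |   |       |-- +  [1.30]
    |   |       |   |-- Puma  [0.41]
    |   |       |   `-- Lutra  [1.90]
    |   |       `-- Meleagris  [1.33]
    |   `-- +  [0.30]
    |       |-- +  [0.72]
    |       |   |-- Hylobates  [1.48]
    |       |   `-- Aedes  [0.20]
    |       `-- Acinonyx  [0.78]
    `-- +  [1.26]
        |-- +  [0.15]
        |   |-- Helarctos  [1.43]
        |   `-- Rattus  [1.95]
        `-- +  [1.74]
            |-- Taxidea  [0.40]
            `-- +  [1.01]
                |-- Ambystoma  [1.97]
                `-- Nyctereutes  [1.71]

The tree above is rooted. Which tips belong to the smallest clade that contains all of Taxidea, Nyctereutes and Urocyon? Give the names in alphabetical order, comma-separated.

Acinonyx, Aedes, Ambystoma, Brassica, Helarctos, Hylobates, Lutra, Meleagris, Nyctereutes, Puma, Rattus, Taxidea, Urocyon

Tracing Taxidea: it sits inside (Taxidea,(Ambystoma,Nyctereutes)).
Tracing Nyctereutes: it sits inside (Ambystoma,Nyctereutes).
Tracing Urocyon: it sits inside (Urocyon,Brassica).
The smallest clade enclosing all 3 is ((((Urocyon,Brassica),((Puma,Lutra),Meleagris)),((Hylobates,Aedes),Acinonyx)),((Helarctos,Rattus),(Taxidea,(Ambystoma,Nyctereutes)))); the answer is its 13 terminal taxa in alphabetical order.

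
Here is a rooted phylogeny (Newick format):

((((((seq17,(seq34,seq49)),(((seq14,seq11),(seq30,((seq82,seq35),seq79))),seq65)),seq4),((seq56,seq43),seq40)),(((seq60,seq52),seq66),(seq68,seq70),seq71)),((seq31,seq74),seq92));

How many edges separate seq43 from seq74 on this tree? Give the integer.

8

The MRCA of seq43 and seq74 is the root of the tree.
From seq43 up to that node: 5 branches. From seq74 up to the same node: 3 branches. Total: 5 + 3 = 8.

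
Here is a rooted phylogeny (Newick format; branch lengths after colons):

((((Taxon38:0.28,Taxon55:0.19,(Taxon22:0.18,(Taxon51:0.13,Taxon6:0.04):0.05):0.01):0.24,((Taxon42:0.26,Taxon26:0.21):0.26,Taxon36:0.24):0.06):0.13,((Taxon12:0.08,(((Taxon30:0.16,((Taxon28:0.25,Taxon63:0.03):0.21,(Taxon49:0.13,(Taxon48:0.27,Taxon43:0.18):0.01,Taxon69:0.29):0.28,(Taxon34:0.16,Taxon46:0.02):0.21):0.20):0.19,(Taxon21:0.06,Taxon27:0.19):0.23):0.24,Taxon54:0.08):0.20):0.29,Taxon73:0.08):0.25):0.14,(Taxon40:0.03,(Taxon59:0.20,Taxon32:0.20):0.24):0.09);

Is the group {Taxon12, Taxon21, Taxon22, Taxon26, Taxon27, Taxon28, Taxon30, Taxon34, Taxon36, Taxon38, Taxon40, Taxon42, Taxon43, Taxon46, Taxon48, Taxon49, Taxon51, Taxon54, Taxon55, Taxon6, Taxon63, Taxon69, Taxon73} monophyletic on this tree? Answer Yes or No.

No

The MRCA of the listed taxa is the root, so the smallest clade containing them is the whole tree.
That clade also contains Taxon32, Taxon59, which are not in the proposed group, so the group is not monophyletic.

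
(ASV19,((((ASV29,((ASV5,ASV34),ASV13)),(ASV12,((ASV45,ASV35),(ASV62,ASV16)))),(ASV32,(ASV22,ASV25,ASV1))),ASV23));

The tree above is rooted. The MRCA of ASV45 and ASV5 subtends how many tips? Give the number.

9

The MRCA of ASV45 and ASV5 is the node subtending ((ASV29,((ASV5,ASV34),ASV13)),(ASV12,((ASV45,ASV35),(ASV62,ASV16)))).
That clade contains 9 terminal taxa: ASV12, ASV13, ASV16, ASV29, ASV34, ASV35, ASV45, ASV5, ASV62.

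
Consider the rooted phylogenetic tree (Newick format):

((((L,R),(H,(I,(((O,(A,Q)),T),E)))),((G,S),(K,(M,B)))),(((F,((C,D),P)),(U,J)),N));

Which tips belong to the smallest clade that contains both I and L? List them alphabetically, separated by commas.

A, E, H, I, L, O, Q, R, T

Tracing I: it sits inside (I,(((O,(A,Q)),T),E)).
Tracing L: it sits inside (L,R).
The smallest clade enclosing both is ((L,R),(H,(I,(((O,(A,Q)),T),E)))); the answer is its 9 terminal taxa in alphabetical order.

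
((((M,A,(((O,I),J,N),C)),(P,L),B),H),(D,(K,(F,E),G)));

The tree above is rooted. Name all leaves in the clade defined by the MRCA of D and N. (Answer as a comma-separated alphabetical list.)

A, B, C, D, E, F, G, H, I, J, K, L, M, N, O, P

Tracing D: it sits inside (D,(K,(F,E),G)).
Tracing N: it sits inside ((O,I),J,N).
The smallest clade enclosing both is the whole tree (their MRCA is the root), so the answer is all 16 tips in alphabetical order.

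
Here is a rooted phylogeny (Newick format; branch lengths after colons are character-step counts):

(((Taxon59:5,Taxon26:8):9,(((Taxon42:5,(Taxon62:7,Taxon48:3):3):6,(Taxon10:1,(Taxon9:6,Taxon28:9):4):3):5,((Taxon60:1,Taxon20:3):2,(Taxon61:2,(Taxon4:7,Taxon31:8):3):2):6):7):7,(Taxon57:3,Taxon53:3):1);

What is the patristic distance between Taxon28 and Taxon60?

30

The path runs Taxon28 → … → MRCA → … → Taxon60; the MRCA is the node subtending (((Taxon42,(Taxon62,Taxon48)),(Taxon10,(Taxon9,Taxon28))),((Taxon60,Taxon20),(Taxon61,(Taxon4,Taxon31)))).
Branch lengths along that path: 9 + 4 + 3 + 5 + 6 + 2 + 1 = 30.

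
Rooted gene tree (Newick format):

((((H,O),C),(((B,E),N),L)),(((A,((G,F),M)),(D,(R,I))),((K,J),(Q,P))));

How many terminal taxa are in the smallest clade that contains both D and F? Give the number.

7

The MRCA of D and F is the node subtending ((A,((G,F),M)),(D,(R,I))).
That clade contains 7 terminal taxa: A, D, F, G, I, M, R.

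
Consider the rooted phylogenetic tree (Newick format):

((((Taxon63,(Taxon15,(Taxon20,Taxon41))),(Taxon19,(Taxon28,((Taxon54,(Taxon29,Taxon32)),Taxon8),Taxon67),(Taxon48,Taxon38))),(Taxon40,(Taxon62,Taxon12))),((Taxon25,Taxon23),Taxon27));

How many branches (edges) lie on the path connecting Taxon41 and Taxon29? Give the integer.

The MRCA of Taxon41 and Taxon29 is the node subtending ((Taxon63,(Taxon15,(Taxon20,Taxon41))),(Taxon19,(Taxon28,((Taxon54,(Taxon29,Taxon32)),Taxon8),Taxon67),(Taxon48,Taxon38))).
From Taxon41 up to that node: 4 branches. From Taxon29 up to the same node: 6 branches. Total: 4 + 6 = 10.

10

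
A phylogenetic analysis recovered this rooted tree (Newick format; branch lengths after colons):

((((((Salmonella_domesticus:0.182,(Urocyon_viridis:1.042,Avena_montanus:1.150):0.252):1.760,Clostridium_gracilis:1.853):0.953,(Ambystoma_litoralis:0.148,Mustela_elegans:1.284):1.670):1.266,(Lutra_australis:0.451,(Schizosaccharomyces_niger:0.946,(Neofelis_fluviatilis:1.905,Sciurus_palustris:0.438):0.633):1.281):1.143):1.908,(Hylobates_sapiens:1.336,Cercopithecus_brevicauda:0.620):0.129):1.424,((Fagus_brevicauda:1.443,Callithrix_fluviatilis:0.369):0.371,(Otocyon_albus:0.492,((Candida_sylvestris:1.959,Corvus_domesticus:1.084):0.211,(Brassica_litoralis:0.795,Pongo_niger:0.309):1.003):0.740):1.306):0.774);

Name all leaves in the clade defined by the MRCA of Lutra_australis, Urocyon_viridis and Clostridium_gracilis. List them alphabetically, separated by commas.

Ambystoma_litoralis, Avena_montanus, Clostridium_gracilis, Lutra_australis, Mustela_elegans, Neofelis_fluviatilis, Salmonella_domesticus, Schizosaccharomyces_niger, Sciurus_palustris, Urocyon_viridis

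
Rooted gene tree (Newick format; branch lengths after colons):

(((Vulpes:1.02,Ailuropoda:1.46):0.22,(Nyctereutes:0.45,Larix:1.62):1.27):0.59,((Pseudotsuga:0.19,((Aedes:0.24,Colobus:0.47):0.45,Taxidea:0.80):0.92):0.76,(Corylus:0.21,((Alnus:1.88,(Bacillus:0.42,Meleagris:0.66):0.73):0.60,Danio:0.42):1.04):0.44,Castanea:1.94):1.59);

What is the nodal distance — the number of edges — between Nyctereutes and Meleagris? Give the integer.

The MRCA of Nyctereutes and Meleagris is the root of the tree.
From Nyctereutes up to that node: 3 branches. From Meleagris up to the same node: 6 branches. Total: 3 + 6 = 9.

9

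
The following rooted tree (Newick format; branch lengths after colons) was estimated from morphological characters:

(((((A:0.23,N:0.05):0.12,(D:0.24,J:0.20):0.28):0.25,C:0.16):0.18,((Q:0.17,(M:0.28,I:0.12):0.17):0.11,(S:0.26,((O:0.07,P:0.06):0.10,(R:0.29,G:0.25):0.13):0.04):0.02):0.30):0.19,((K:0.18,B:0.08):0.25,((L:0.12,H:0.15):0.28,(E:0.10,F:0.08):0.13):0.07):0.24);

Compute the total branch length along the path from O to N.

1.13

The path runs O → … → MRCA → … → N; the MRCA is the node subtending ((((A,N),(D,J)),C),((Q,(M,I)),(S,((O,P),(R,G))))).
Branch lengths along that path: 0.07 + 0.10 + 0.04 + 0.02 + 0.30 + 0.18 + 0.25 + 0.12 + 0.05 = 1.13.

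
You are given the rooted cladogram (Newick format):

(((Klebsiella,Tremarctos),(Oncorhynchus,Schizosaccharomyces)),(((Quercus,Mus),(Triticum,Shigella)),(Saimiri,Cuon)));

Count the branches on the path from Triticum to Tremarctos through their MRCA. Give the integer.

The MRCA of Triticum and Tremarctos is the root of the tree.
From Triticum up to that node: 4 branches. From Tremarctos up to the same node: 3 branches. Total: 4 + 3 = 7.

7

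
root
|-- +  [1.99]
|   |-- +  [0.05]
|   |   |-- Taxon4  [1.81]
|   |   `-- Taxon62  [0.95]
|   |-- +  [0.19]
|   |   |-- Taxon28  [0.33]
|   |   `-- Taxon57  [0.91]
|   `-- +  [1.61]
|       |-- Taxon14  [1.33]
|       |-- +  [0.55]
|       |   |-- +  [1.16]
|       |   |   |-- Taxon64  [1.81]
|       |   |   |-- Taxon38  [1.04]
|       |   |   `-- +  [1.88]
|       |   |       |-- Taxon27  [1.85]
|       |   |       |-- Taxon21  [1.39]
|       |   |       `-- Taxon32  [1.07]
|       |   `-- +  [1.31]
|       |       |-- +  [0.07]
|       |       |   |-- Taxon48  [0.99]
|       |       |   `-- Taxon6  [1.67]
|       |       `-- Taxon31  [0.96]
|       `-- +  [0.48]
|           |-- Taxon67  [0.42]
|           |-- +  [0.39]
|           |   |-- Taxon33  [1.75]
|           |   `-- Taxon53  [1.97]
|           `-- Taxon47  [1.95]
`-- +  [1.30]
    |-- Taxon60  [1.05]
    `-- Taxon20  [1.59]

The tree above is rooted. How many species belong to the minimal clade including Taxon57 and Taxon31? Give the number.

The MRCA of Taxon57 and Taxon31 is the node subtending ((Taxon4,Taxon62),(Taxon28,Taxon57),(Taxon14,((Taxon64,Taxon38,(Taxon27,Taxon21,Taxon32)),((Taxon48,Taxon6),Taxon31)),(Taxon67,(Taxon33,Taxon53),Taxon47))).
That clade contains 17 terminal taxa: Taxon14, Taxon21, Taxon27, Taxon28, Taxon31, Taxon32, Taxon33, Taxon38, Taxon4, Taxon47, Taxon48, Taxon53, Taxon57, Taxon6, Taxon62, Taxon64, Taxon67.

17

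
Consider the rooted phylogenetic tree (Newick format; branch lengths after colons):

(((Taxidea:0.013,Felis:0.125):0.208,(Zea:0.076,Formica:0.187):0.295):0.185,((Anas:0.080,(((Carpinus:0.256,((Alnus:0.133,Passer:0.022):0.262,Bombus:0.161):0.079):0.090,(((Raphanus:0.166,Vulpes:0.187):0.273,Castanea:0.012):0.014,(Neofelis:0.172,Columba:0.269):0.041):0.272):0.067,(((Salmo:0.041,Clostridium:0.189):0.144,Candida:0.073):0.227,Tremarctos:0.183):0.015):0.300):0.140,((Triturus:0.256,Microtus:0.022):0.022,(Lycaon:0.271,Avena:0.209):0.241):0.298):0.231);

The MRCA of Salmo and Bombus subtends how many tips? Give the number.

13

The MRCA of Salmo and Bombus is the node subtending (((Carpinus,((Alnus,Passer),Bombus)),(((Raphanus,Vulpes),Castanea),(Neofelis,Columba))),(((Salmo,Clostridium),Candida),Tremarctos)).
That clade contains 13 terminal taxa: Alnus, Bombus, Candida, Carpinus, Castanea, Clostridium, Columba, Neofelis, Passer, Raphanus, Salmo, Tremarctos, Vulpes.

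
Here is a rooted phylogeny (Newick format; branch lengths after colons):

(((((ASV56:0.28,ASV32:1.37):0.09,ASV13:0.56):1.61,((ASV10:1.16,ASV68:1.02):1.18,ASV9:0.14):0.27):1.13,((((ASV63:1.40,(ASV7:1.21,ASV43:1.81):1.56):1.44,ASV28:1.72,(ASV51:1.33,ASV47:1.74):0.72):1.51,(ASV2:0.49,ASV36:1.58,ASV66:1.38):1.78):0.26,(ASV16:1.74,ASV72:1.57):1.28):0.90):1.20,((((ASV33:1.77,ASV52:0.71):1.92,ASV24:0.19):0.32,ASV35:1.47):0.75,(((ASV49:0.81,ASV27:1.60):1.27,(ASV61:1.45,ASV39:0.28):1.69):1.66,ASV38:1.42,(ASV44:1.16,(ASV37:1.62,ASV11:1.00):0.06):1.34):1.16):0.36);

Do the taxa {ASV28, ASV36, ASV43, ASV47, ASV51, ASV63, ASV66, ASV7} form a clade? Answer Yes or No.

No

The MRCA of the listed taxa subtends (((ASV63,(ASV7,ASV43)),ASV28,(ASV51,ASV47)),(ASV2,ASV36,ASV66)).
That clade also contains ASV2, which is not in the proposed group, so the group is not monophyletic.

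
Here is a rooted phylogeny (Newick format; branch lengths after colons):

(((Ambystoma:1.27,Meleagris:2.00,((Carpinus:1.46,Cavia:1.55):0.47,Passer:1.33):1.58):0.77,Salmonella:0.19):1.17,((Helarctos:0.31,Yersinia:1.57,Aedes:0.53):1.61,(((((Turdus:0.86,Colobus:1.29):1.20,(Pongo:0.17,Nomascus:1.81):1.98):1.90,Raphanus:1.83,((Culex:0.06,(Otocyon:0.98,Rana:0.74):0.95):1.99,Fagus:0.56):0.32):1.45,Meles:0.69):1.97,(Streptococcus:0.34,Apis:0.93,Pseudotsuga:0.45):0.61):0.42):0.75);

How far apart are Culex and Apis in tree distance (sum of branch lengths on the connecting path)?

7.33

The path runs Culex → … → MRCA → … → Apis; the MRCA is the node subtending (((((Turdus,Colobus),(Pongo,Nomascus)),Raphanus,((Culex,(Otocyon,Rana)),Fagus)),Meles),(Streptococcus,Apis,Pseudotsuga)).
Branch lengths along that path: 0.06 + 1.99 + 0.32 + 1.45 + 1.97 + 0.61 + 0.93 = 7.33.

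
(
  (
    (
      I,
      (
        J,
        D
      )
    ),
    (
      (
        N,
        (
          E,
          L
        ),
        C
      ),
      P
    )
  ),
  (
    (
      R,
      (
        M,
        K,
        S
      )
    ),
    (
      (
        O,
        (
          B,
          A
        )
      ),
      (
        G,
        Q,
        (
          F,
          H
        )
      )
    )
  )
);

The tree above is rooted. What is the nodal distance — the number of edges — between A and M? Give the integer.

The MRCA of A and M is the node subtending ((R,(M,K,S)),((O,(B,A)),(G,Q,(F,H)))).
From A up to that node: 4 branches. From M up to the same node: 3 branches. Total: 4 + 3 = 7.

7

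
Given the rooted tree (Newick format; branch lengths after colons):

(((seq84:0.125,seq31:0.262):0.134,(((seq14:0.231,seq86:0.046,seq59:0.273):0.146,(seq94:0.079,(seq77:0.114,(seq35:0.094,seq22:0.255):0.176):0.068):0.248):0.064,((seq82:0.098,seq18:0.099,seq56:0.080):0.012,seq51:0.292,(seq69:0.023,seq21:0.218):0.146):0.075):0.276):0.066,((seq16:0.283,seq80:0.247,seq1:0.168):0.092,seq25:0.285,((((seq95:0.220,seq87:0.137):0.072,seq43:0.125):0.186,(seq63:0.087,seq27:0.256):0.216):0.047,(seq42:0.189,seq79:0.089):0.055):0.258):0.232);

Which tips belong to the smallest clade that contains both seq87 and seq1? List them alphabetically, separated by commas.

seq1, seq16, seq25, seq27, seq42, seq43, seq63, seq79, seq80, seq87, seq95

Tracing seq87: it sits inside (seq95,seq87).
Tracing seq1: it sits inside (seq16,seq80,seq1).
The smallest clade enclosing both is ((seq16,seq80,seq1),seq25,((((seq95,seq87),seq43),(seq63,seq27)),(seq42,seq79))); the answer is its 11 terminal taxa in alphabetical order.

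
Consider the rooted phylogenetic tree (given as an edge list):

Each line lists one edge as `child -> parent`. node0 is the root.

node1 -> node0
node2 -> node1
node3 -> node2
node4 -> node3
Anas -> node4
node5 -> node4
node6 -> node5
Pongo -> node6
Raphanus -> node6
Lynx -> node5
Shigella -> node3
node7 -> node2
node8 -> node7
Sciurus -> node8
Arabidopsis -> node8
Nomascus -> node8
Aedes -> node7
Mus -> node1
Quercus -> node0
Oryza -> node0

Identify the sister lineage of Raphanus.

Pongo

Raphanus attaches to the tree at the node subtending (Pongo,Raphanus).
The other lineage descending from that same node — the sister group — is the single tip Pongo.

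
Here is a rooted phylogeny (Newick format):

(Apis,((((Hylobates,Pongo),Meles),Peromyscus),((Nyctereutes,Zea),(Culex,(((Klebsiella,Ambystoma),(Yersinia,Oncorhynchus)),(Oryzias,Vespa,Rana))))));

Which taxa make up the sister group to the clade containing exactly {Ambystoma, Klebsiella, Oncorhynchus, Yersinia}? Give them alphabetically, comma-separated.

Oryzias, Rana, Vespa

The clade containing exactly {Ambystoma, Klebsiella, Oncorhynchus, Yersinia} attaches to the tree at the node subtending (((Klebsiella,Ambystoma),(Yersinia,Oncorhynchus)),(Oryzias,Vespa,Rana)).
The other lineage descending from that same node — the sister group — is (Oryzias,Vespa,Rana); its 3 tips in alphabetical order are the answer.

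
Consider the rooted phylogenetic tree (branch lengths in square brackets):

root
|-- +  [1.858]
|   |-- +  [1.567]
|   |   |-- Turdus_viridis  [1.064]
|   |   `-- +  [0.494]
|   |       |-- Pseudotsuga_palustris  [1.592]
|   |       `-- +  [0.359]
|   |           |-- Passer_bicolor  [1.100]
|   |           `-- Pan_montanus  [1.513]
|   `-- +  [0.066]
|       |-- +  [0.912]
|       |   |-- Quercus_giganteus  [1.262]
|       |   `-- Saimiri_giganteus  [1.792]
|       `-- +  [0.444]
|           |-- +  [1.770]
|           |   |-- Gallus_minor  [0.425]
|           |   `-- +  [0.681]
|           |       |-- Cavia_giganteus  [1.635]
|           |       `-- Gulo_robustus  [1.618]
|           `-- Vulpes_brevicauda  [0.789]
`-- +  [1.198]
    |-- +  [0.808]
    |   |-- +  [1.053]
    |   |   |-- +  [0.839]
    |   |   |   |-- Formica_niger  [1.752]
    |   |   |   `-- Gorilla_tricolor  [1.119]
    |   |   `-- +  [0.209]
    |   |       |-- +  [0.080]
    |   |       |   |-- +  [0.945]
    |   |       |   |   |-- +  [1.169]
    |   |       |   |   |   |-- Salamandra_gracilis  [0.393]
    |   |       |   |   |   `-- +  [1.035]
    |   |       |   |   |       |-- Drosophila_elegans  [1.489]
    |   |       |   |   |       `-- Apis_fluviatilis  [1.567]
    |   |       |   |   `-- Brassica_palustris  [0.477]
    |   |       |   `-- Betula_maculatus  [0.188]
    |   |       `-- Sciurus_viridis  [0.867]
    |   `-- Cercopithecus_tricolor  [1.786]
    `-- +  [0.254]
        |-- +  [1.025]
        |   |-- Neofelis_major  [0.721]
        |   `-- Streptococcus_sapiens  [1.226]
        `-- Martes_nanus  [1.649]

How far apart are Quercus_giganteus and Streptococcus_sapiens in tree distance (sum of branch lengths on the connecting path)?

7.801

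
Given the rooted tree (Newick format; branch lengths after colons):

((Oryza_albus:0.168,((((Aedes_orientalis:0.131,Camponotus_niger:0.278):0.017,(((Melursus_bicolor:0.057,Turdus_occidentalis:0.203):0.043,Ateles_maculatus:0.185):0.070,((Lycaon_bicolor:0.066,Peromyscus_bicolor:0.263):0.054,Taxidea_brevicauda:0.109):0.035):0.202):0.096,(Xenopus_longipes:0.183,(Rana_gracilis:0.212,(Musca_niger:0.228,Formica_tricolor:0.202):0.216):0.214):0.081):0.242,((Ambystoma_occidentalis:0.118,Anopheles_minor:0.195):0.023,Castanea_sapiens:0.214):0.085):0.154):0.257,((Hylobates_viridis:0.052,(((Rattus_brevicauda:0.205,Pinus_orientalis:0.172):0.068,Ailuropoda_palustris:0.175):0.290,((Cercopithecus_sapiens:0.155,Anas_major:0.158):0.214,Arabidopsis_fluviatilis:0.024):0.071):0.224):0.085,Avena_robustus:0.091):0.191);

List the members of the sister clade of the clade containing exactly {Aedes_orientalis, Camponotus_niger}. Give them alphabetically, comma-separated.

Ateles_maculatus, Lycaon_bicolor, Melursus_bicolor, Peromyscus_bicolor, Taxidea_brevicauda, Turdus_occidentalis

The clade containing exactly {Aedes_orientalis, Camponotus_niger} attaches to the tree at the node subtending ((Aedes_orientalis,Camponotus_niger),(((Melursus_bicolor,Turdus_occidentalis),Ateles_maculatus),((Lycaon_bicolor,Peromyscus_bicolor),Taxidea_brevicauda))).
The other lineage descending from that same node — the sister group — is (((Melursus_bicolor,Turdus_occidentalis),Ateles_maculatus),((Lycaon_bicolor,Peromyscus_bicolor),Taxidea_brevicauda)); its 6 tips in alphabetical order are the answer.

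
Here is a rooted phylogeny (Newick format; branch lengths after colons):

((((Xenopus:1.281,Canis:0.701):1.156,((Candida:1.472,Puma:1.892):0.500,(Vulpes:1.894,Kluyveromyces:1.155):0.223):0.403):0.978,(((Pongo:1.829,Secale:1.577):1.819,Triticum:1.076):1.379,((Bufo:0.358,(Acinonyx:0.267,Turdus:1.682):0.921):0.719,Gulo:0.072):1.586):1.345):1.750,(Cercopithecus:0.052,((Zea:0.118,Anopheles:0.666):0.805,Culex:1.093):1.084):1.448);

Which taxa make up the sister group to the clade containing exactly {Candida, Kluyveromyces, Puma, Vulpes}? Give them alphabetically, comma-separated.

The clade containing exactly {Candida, Kluyveromyces, Puma, Vulpes} attaches to the tree at the node subtending ((Xenopus,Canis),((Candida,Puma),(Vulpes,Kluyveromyces))).
The other lineage descending from that same node — the sister group — is (Xenopus,Canis); its 2 tips in alphabetical order are the answer.

Canis, Xenopus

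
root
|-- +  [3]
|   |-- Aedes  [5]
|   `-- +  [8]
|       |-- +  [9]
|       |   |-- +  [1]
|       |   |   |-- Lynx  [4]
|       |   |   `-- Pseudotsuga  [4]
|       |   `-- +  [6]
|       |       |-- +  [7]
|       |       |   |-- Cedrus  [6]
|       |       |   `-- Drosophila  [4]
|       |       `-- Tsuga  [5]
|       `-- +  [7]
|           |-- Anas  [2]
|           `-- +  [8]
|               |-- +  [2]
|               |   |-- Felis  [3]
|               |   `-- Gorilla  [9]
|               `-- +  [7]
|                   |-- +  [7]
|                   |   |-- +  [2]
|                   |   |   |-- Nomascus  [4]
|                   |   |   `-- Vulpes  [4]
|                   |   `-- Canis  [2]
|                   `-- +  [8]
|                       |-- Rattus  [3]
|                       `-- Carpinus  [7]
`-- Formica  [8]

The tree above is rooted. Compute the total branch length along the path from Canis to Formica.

50

The path runs Canis → … → MRCA → … → Formica; the MRCA is the root of the tree.
Branch lengths along that path: 2 + 7 + 7 + 8 + 7 + 8 + 3 + 8 = 50.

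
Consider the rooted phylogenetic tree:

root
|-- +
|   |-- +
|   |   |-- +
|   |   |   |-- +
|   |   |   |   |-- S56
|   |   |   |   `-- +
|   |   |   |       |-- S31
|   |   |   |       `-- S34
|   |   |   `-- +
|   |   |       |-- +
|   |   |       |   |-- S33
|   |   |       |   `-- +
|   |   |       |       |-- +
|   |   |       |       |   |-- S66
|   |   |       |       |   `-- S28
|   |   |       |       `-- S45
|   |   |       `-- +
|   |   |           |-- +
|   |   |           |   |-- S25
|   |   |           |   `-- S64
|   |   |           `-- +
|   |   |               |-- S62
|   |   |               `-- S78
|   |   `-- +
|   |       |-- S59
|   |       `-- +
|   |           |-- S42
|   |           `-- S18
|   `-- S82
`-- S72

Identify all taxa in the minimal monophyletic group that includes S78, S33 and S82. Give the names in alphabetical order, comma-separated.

S18, S25, S28, S31, S33, S34, S42, S45, S56, S59, S62, S64, S66, S78, S82

Tracing S78: it sits inside (S62,S78).
Tracing S33: it sits inside (S33,((S66,S28),S45)).
Tracing S82: it sits inside ((((S56,(S31,S34)),((S33,((S66,S28),S45)),((S25,S64),(S62,S78)))),(S59,(S42,S18))),S82).
The smallest clade enclosing all 3 is ((((S56,(S31,S34)),((S33,((S66,S28),S45)),((S25,S64),(S62,S78)))),(S59,(S42,S18))),S82); the answer is its 15 terminal taxa in alphabetical order.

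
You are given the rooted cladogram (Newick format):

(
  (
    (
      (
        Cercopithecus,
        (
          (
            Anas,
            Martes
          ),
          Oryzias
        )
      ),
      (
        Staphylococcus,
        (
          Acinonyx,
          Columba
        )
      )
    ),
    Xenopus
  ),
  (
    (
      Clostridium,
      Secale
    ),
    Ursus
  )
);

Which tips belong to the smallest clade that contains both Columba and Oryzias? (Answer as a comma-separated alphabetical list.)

Acinonyx, Anas, Cercopithecus, Columba, Martes, Oryzias, Staphylococcus

Tracing Columba: it sits inside (Acinonyx,Columba).
Tracing Oryzias: it sits inside ((Anas,Martes),Oryzias).
The smallest clade enclosing both is ((Cercopithecus,((Anas,Martes),Oryzias)),(Staphylococcus,(Acinonyx,Columba))); the answer is its 7 terminal taxa in alphabetical order.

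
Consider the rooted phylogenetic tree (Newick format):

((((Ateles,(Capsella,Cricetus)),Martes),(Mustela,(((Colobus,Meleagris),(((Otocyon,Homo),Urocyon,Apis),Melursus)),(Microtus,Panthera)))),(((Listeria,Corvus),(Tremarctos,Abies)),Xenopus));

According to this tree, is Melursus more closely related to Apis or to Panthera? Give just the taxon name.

Apis

The MRCA of Melursus and Apis subtends (((Otocyon,Homo),Urocyon,Apis),Melursus) (5 taxa).
The MRCA of Melursus and Panthera subtends (((Colobus,Meleagris),(((Otocyon,Homo),Urocyon,Apis),Melursus)),(Microtus,Panthera)) (9 taxa).
The first is nested inside the second, so Melursus shares a more recent common ancestor with Apis.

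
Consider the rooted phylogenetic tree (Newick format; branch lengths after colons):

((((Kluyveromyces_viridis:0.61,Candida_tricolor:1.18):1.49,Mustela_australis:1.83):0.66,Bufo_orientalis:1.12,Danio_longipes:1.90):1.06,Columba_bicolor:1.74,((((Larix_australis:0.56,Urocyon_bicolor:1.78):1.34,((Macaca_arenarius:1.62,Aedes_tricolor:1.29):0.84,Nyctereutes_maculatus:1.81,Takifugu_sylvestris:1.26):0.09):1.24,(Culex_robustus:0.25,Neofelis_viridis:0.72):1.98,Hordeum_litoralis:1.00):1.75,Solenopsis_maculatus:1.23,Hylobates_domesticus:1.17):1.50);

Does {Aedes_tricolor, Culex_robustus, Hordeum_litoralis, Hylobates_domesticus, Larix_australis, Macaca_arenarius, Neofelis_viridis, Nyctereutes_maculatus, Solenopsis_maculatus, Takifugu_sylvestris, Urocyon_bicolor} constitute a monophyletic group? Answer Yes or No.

The most recent common ancestor of these taxa subtends ((((Larix_australis,Urocyon_bicolor),((Macaca_arenarius,Aedes_tricolor),Nyctereutes_maculatus,Takifugu_sylvestris)),(Culex_robustus,Neofelis_viridis),Hordeum_litoralis),Solenopsis_maculatus,Hylobates_domesticus).
That clade has exactly 11 tips — every listed taxon and nothing else — so the group is monophyletic.

Yes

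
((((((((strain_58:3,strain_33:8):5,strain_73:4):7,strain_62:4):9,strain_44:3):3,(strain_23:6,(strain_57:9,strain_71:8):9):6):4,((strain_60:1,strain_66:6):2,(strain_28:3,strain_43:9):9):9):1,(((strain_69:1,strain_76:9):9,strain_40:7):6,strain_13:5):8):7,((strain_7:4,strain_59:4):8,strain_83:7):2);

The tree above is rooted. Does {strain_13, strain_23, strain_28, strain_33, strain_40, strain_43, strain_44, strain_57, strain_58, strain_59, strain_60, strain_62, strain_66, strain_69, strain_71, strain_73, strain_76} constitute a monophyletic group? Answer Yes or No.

No

The MRCA of the listed taxa is the root, so the smallest clade containing them is the whole tree.
That clade also contains strain_7, strain_83, which are not in the proposed group, so the group is not monophyletic.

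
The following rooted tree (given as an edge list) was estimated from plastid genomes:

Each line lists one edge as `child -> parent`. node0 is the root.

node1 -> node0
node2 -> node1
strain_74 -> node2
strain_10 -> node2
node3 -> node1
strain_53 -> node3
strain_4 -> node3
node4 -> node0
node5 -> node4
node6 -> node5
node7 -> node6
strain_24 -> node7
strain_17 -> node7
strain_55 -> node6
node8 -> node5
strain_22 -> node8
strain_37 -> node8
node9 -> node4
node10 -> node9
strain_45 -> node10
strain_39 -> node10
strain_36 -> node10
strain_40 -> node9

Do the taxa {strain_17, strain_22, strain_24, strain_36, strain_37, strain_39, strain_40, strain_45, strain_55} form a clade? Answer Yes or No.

Yes

The most recent common ancestor of these taxa subtends ((((strain_24,strain_17),strain_55),(strain_22,strain_37)),((strain_45,strain_39,strain_36),strain_40)).
That clade has exactly 9 tips — every listed taxon and nothing else — so the group is monophyletic.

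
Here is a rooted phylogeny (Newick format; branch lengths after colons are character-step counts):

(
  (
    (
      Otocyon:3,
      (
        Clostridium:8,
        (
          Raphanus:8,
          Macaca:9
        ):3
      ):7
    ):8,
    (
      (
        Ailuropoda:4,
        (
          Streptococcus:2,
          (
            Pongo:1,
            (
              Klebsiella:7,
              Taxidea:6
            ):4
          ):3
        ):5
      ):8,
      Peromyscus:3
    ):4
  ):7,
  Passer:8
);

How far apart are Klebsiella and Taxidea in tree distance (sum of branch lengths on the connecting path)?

13

The path runs Klebsiella → … → MRCA → … → Taxidea; the MRCA is the node subtending (Klebsiella,Taxidea).
Branch lengths along that path: 7 + 6 = 13.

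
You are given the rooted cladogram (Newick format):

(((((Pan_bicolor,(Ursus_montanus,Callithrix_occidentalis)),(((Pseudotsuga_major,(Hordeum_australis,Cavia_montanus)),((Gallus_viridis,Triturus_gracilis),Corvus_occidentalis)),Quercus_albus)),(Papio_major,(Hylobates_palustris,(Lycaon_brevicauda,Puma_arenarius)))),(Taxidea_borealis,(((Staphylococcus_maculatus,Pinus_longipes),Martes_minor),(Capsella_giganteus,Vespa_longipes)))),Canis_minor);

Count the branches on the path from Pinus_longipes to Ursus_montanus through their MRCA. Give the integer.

10

The MRCA of Pinus_longipes and Ursus_montanus is the node subtending ((((Pan_bicolor,(Ursus_montanus,Callithrix_occidentalis)),(((Pseudotsuga_major,(Hordeum_australis,Cavia_montanus)),((Gallus_viridis,Triturus_gracilis),Corvus_occidentalis)),Quercus_albus)),(Papio_major,(Hylobates_palustris,(Lycaon_brevicauda,Puma_arenarius)))),(Taxidea_borealis,(((Staphylococcus_maculatus,Pinus_longipes),Martes_minor),(Capsella_giganteus,Vespa_longipes)))).
From Pinus_longipes up to that node: 5 branches. From Ursus_montanus up to the same node: 5 branches. Total: 5 + 5 = 10.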